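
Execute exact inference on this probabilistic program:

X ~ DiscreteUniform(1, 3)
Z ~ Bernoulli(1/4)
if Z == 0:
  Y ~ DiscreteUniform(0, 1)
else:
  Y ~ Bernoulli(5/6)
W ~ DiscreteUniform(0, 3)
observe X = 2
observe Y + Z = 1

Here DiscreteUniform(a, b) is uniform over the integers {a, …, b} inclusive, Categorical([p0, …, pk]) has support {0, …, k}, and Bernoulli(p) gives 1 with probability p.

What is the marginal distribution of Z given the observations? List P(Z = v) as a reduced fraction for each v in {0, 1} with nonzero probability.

Enumerate traces; 8 have nonzero weight after conditioning:
  (X=2, Z=0, Y=1, W=0) weight 1/32
  (X=2, Z=0, Y=1, W=1) weight 1/32
  (X=2, Z=0, Y=1, W=2) weight 1/32
  (X=2, Z=0, Y=1, W=3) weight 1/32
  (X=2, Z=1, Y=0, W=0) weight 1/288
  (X=2, Z=1, Y=0, W=1) weight 1/288
  (X=2, Z=1, Y=0, W=2) weight 1/288
  (X=2, Z=1, Y=0, W=3) weight 1/288
Group by Z:
  weight(Z=0) = 1/8
  weight(Z=1) = 1/72
Total weight = 1/8 + 1/72 = 5/36
P(Z=0 | obs) = 1/8 / 5/36 = 9/10
P(Z=1 | obs) = 1/72 / 5/36 = 1/10

P(Z=0) = 9/10, P(Z=1) = 1/10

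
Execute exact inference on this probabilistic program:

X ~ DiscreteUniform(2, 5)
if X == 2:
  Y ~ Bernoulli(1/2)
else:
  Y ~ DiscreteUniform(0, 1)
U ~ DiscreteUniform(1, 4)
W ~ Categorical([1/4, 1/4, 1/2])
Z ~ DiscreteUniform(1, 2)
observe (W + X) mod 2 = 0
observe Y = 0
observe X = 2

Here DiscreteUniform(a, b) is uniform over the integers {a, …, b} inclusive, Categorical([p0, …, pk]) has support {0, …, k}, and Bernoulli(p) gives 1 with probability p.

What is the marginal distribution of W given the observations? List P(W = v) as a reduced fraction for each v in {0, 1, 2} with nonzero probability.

Enumerate traces; 16 have nonzero weight after conditioning:
  (X=2, Y=0, U=1, W=0, Z=1) weight 1/256
  (X=2, Y=0, U=1, W=0, Z=2) weight 1/256
  (X=2, Y=0, U=1, W=2, Z=1) weight 1/128
  (X=2, Y=0, U=1, W=2, Z=2) weight 1/128
  (X=2, Y=0, U=2, W=0, Z=1) weight 1/256
  (X=2, Y=0, U=2, W=0, Z=2) weight 1/256
  (X=2, Y=0, U=2, W=2, Z=1) weight 1/128
  (X=2, Y=0, U=2, W=2, Z=2) weight 1/128
  … 8 more
Group by W:
  weight(W=0) = 1/32
  weight(W=2) = 1/16
Total weight = 1/32 + 1/16 = 3/32
P(W=0 | obs) = 1/32 / 3/32 = 1/3
P(W=2 | obs) = 1/16 / 3/32 = 2/3

P(W=0) = 1/3, P(W=2) = 2/3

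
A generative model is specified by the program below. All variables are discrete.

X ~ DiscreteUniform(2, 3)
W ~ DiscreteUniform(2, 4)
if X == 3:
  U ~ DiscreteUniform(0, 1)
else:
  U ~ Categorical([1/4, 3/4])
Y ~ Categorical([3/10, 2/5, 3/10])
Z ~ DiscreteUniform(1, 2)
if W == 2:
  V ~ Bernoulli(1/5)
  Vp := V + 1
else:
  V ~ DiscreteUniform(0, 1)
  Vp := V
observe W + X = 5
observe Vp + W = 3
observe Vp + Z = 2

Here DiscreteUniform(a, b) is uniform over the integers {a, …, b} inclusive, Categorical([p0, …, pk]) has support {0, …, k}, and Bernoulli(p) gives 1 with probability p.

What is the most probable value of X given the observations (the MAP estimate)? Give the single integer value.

argmax_v P(X = v | obs) = 3

Enumerate traces; 12 have nonzero weight after conditioning:
  (X=2, W=3, U=0, Y=0, Z=2, V=0) weight 1/320
  (X=2, W=3, U=0, Y=1, Z=2, V=0) weight 1/240
  (X=2, W=3, U=0, Y=2, Z=2, V=0) weight 1/320
  (X=2, W=3, U=1, Y=0, Z=2, V=0) weight 3/320
  (X=2, W=3, U=1, Y=1, Z=2, V=0) weight 1/80
  (X=2, W=3, U=1, Y=2, Z=2, V=0) weight 3/320
  (X=3, W=2, U=0, Y=0, Z=1, V=0) weight 1/100
  (X=3, W=2, U=0, Y=1, Z=1, V=0) weight 1/75
  … 4 more
Group by X:
  weight(X=2) = 1/24
  weight(X=3) = 1/15
Total weight = 1/24 + 1/15 = 13/120
P(X=2 | obs) = 1/24 / 13/120 = 5/13
P(X=3 | obs) = 1/15 / 13/120 = 8/13
argmax = 3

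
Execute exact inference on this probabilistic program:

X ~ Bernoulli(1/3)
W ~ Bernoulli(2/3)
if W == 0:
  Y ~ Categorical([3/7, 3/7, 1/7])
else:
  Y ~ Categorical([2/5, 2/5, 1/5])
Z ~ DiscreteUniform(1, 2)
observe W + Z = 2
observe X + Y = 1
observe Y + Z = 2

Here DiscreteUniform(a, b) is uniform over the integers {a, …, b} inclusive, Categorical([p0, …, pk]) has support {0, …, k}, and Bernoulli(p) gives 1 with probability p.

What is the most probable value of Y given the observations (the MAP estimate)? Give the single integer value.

Enumerate traces; 2 have nonzero weight after conditioning:
  (X=0, W=1, Y=1, Z=1) weight 4/45
  (X=1, W=0, Y=0, Z=2) weight 1/42
Group by Y:
  weight(Y=0) = 1/42
  weight(Y=1) = 4/45
Total weight = 1/42 + 4/45 = 71/630
P(Y=0 | obs) = 1/42 / 71/630 = 15/71
P(Y=1 | obs) = 4/45 / 71/630 = 56/71
argmax = 1

argmax_v P(Y = v | obs) = 1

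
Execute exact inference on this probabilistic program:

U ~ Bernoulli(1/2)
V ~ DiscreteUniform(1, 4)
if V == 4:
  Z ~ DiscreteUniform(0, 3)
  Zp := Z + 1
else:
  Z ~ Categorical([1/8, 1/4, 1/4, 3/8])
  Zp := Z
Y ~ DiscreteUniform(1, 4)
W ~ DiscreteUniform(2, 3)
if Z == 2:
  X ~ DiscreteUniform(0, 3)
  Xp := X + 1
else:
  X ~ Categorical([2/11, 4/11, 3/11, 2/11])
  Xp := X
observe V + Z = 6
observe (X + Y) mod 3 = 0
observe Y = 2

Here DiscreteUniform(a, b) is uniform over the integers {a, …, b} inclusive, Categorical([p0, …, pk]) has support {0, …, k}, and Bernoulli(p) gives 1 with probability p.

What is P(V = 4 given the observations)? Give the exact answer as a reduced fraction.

Enumerate traces; 8 have nonzero weight after conditioning:
  (U=0, V=3, Z=3, Y=2, W=2, X=1) weight 3/1408
  (U=0, V=3, Z=3, Y=2, W=3, X=1) weight 3/1408
  (U=0, V=4, Z=2, Y=2, W=2, X=1) weight 1/1024
  (U=0, V=4, Z=2, Y=2, W=3, X=1) weight 1/1024
  (U=1, V=3, Z=3, Y=2, W=2, X=1) weight 3/1408
  (U=1, V=3, Z=3, Y=2, W=3, X=1) weight 3/1408
  (U=1, V=4, Z=2, Y=2, W=2, X=1) weight 1/1024
  (U=1, V=4, Z=2, Y=2, W=3, X=1) weight 1/1024
Group by V:
  weight(V=3) = 3/352
  weight(V=4) = 1/256
Total weight = 3/352 + 1/256 = 35/2816
P(V=3 | obs) = 3/352 / 35/2816 = 24/35
P(V=4 | obs) = 1/256 / 35/2816 = 11/35

P(V = 4 | obs) = 11/35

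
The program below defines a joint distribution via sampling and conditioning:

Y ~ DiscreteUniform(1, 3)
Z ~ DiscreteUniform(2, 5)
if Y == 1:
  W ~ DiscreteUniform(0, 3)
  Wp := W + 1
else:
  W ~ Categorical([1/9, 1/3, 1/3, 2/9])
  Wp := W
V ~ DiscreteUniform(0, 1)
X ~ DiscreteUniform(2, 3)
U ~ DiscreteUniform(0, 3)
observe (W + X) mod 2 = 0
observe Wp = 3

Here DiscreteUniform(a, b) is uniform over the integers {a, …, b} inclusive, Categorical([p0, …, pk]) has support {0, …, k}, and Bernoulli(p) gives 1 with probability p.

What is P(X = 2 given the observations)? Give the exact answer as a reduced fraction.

Enumerate traces; 96 have nonzero weight after conditioning:
  (Y=1, Z=2, W=2, V=0, X=2, U=0) weight 1/768
  (Y=1, Z=2, W=2, V=0, X=2, U=1) weight 1/768
  (Y=1, Z=2, W=2, V=0, X=2, U=2) weight 1/768
  (Y=1, Z=2, W=2, V=0, X=2, U=3) weight 1/768
  (Y=1, Z=2, W=2, V=1, X=2, U=0) weight 1/768
  (Y=1, Z=2, W=2, V=1, X=2, U=1) weight 1/768
  (Y=1, Z=2, W=2, V=1, X=2, U=2) weight 1/768
  (Y=1, Z=2, W=2, V=1, X=2, U=3) weight 1/768
  (Y=2, Z=2, W=3, V=0, X=3, U=0) weight 1/864
  … 87 more
Group by X:
  weight(X=2) = 1/24
  weight(X=3) = 2/27
Total weight = 1/24 + 2/27 = 25/216
P(X=2 | obs) = 1/24 / 25/216 = 9/25
P(X=3 | obs) = 2/27 / 25/216 = 16/25

P(X = 2 | obs) = 9/25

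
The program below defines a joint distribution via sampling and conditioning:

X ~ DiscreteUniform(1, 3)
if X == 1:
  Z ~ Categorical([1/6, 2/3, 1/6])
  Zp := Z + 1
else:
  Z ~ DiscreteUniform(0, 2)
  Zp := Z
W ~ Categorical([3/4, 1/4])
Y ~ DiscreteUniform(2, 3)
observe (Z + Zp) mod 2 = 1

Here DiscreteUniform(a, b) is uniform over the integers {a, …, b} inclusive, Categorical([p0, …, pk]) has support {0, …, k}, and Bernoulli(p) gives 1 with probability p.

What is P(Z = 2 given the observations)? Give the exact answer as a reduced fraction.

P(Z = 2 | obs) = 1/6

Enumerate traces; 12 have nonzero weight after conditioning:
  (X=1, Z=0, W=0, Y=2) weight 1/48
  (X=1, Z=0, W=0, Y=3) weight 1/48
  (X=1, Z=0, W=1, Y=2) weight 1/144
  (X=1, Z=0, W=1, Y=3) weight 1/144
  (X=1, Z=1, W=0, Y=2) weight 1/12
  (X=1, Z=1, W=0, Y=3) weight 1/12
  (X=1, Z=1, W=1, Y=2) weight 1/36
  (X=1, Z=1, W=1, Y=3) weight 1/36
  (X=1, Z=2, W=0, Y=2) weight 1/48
  … 3 more
Group by Z:
  weight(Z=0) = 1/18
  weight(Z=1) = 2/9
  weight(Z=2) = 1/18
Total weight = 1/18 + 2/9 + 1/18 = 1/3
P(Z=0 | obs) = 1/18 / 1/3 = 1/6
P(Z=1 | obs) = 2/9 / 1/3 = 2/3
P(Z=2 | obs) = 1/18 / 1/3 = 1/6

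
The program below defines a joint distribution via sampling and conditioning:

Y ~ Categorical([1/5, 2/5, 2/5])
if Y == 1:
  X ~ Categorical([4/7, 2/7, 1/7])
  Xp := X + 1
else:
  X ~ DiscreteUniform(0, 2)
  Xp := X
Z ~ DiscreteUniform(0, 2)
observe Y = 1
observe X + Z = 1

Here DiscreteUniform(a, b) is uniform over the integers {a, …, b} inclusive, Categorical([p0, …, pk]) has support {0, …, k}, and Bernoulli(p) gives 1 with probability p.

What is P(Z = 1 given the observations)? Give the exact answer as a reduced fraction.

Enumerate traces; 2 have nonzero weight after conditioning:
  (Y=1, X=0, Z=1) weight 8/105
  (Y=1, X=1, Z=0) weight 4/105
Group by Z:
  weight(Z=0) = 4/105
  weight(Z=1) = 8/105
Total weight = 4/105 + 8/105 = 4/35
P(Z=0 | obs) = 4/105 / 4/35 = 1/3
P(Z=1 | obs) = 8/105 / 4/35 = 2/3

P(Z = 1 | obs) = 2/3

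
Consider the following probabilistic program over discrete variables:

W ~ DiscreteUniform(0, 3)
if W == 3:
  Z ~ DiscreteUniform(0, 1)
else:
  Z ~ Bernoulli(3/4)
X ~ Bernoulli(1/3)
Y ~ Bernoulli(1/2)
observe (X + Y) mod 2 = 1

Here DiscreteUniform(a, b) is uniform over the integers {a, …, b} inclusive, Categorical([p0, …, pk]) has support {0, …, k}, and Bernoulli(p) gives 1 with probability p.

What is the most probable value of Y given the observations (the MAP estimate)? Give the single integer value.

argmax_v P(Y = v | obs) = 1

Enumerate traces; 16 have nonzero weight after conditioning:
  (W=0, Z=0, X=0, Y=1) weight 1/48
  (W=0, Z=0, X=1, Y=0) weight 1/96
  (W=0, Z=1, X=0, Y=1) weight 1/16
  (W=0, Z=1, X=1, Y=0) weight 1/32
  (W=1, Z=0, X=0, Y=1) weight 1/48
  (W=1, Z=0, X=1, Y=0) weight 1/96
  (W=1, Z=1, X=0, Y=1) weight 1/16
  (W=1, Z=1, X=1, Y=0) weight 1/32
  … 8 more
Group by Y:
  weight(Y=0) = 1/6
  weight(Y=1) = 1/3
Total weight = 1/6 + 1/3 = 1/2
P(Y=0 | obs) = 1/6 / 1/2 = 1/3
P(Y=1 | obs) = 1/3 / 1/2 = 2/3
argmax = 1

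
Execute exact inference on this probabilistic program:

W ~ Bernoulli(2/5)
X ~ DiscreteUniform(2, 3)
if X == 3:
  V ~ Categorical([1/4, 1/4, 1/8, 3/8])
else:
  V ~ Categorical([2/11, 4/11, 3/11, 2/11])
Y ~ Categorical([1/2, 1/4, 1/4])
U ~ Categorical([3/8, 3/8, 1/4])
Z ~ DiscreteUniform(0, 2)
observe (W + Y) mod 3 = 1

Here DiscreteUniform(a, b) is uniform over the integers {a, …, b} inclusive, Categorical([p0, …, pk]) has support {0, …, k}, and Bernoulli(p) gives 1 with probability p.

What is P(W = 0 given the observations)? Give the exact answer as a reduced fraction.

Enumerate traces; 144 have nonzero weight after conditioning:
  (W=0, X=2, V=0, Y=1, U=0, Z=0) weight 3/1760
  (W=0, X=2, V=0, Y=1, U=0, Z=1) weight 3/1760
  (W=0, X=2, V=0, Y=1, U=0, Z=2) weight 3/1760
  (W=0, X=2, V=0, Y=1, U=1, Z=0) weight 3/1760
  (W=0, X=2, V=0, Y=1, U=1, Z=1) weight 3/1760
  (W=0, X=2, V=0, Y=1, U=1, Z=2) weight 3/1760
  (W=0, X=2, V=0, Y=1, U=2, Z=0) weight 1/880
  (W=0, X=2, V=0, Y=1, U=2, Z=1) weight 1/880
  (W=1, X=2, V=0, Y=0, U=0, Z=0) weight 1/440
  … 135 more
Group by W:
  weight(W=0) = 3/20
  weight(W=1) = 1/5
Total weight = 3/20 + 1/5 = 7/20
P(W=0 | obs) = 3/20 / 7/20 = 3/7
P(W=1 | obs) = 1/5 / 7/20 = 4/7

P(W = 0 | obs) = 3/7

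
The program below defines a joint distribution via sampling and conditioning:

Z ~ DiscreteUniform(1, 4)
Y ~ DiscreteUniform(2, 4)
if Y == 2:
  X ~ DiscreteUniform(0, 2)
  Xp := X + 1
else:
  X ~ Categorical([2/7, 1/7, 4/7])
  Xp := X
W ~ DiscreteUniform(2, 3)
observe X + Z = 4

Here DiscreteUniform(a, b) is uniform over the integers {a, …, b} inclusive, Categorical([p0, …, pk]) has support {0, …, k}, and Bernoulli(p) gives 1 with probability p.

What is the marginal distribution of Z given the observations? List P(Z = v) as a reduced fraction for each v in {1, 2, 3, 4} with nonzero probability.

P(Z=2) = 31/63, P(Z=3) = 13/63, P(Z=4) = 19/63

Enumerate traces; 18 have nonzero weight after conditioning:
  (Z=2, Y=2, X=2, W=2) weight 1/72
  (Z=2, Y=2, X=2, W=3) weight 1/72
  (Z=2, Y=3, X=2, W=2) weight 1/42
  (Z=2, Y=3, X=2, W=3) weight 1/42
  (Z=2, Y=4, X=2, W=2) weight 1/42
  (Z=2, Y=4, X=2, W=3) weight 1/42
  (Z=3, Y=2, X=1, W=2) weight 1/72
  (Z=3, Y=2, X=1, W=3) weight 1/72
  (Z=4, Y=2, X=0, W=2) weight 1/72
  … 9 more
Group by Z:
  weight(Z=2) = 31/252
  weight(Z=3) = 13/252
  weight(Z=4) = 19/252
Total weight = 31/252 + 13/252 + 19/252 = 1/4
P(Z=2 | obs) = 31/252 / 1/4 = 31/63
P(Z=3 | obs) = 13/252 / 1/4 = 13/63
P(Z=4 | obs) = 19/252 / 1/4 = 19/63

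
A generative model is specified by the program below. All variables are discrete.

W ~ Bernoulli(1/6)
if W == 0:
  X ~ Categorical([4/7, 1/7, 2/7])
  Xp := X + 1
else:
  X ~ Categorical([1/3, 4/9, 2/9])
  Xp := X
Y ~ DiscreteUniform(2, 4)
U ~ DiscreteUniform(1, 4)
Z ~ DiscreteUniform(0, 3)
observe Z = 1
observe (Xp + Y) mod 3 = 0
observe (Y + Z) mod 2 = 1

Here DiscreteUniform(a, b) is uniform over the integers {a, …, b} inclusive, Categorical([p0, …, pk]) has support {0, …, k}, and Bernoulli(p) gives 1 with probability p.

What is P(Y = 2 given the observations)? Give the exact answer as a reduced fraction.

Enumerate traces; 16 have nonzero weight after conditioning:
  (W=0, X=0, Y=2, U=1, Z=1) weight 5/504
  (W=0, X=0, Y=2, U=2, Z=1) weight 5/504
  (W=0, X=0, Y=2, U=3, Z=1) weight 5/504
  (W=0, X=0, Y=2, U=4, Z=1) weight 5/504
  (W=0, X=1, Y=4, U=1, Z=1) weight 5/2016
  (W=0, X=1, Y=4, U=2, Z=1) weight 5/2016
  (W=0, X=1, Y=4, U=3, Z=1) weight 5/2016
  (W=0, X=1, Y=4, U=4, Z=1) weight 5/2016
  … 8 more
Group by Y:
  weight(Y=2) = 26/567
  weight(Y=4) = 59/4536
Total weight = 26/567 + 59/4536 = 89/1512
P(Y=2 | obs) = 26/567 / 89/1512 = 208/267
P(Y=4 | obs) = 59/4536 / 89/1512 = 59/267

P(Y = 2 | obs) = 208/267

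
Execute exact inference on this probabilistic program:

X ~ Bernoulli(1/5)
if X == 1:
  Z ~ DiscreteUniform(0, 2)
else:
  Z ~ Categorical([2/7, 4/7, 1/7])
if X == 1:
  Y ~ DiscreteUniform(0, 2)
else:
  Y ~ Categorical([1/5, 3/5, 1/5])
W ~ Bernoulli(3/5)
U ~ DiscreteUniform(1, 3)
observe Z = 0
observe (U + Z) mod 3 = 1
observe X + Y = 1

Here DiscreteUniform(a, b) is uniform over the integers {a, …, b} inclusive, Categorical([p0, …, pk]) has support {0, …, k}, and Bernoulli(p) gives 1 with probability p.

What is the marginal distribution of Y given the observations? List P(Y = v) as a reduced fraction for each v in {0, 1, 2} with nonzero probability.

Enumerate traces; 4 have nonzero weight after conditioning:
  (X=0, Z=0, Y=1, W=0, U=1) weight 16/875
  (X=0, Z=0, Y=1, W=1, U=1) weight 24/875
  (X=1, Z=0, Y=0, W=0, U=1) weight 2/675
  (X=1, Z=0, Y=0, W=1, U=1) weight 1/225
Group by Y:
  weight(Y=0) = 1/135
  weight(Y=1) = 8/175
Total weight = 1/135 + 8/175 = 251/4725
P(Y=0 | obs) = 1/135 / 251/4725 = 35/251
P(Y=1 | obs) = 8/175 / 251/4725 = 216/251

P(Y=0) = 35/251, P(Y=1) = 216/251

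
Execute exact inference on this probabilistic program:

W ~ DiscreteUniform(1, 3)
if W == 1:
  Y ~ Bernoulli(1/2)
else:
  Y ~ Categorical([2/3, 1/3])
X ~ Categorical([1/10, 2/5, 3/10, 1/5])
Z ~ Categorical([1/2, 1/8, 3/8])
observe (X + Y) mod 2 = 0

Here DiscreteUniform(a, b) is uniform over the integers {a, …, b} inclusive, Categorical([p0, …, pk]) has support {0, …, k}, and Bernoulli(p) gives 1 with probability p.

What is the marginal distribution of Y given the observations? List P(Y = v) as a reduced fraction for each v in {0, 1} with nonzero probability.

P(Y=0) = 22/43, P(Y=1) = 21/43

Enumerate traces; 36 have nonzero weight after conditioning:
  (W=1, Y=0, X=0, Z=0) weight 1/120
  (W=1, Y=0, X=0, Z=1) weight 1/480
  (W=1, Y=0, X=0, Z=2) weight 1/160
  (W=1, Y=0, X=2, Z=0) weight 1/40
  (W=1, Y=0, X=2, Z=1) weight 1/160
  (W=1, Y=0, X=2, Z=2) weight 3/160
  (W=1, Y=1, X=1, Z=0) weight 1/30
  (W=1, Y=1, X=1, Z=1) weight 1/120
  … 28 more
Group by Y:
  weight(Y=0) = 11/45
  weight(Y=1) = 7/30
Total weight = 11/45 + 7/30 = 43/90
P(Y=0 | obs) = 11/45 / 43/90 = 22/43
P(Y=1 | obs) = 7/30 / 43/90 = 21/43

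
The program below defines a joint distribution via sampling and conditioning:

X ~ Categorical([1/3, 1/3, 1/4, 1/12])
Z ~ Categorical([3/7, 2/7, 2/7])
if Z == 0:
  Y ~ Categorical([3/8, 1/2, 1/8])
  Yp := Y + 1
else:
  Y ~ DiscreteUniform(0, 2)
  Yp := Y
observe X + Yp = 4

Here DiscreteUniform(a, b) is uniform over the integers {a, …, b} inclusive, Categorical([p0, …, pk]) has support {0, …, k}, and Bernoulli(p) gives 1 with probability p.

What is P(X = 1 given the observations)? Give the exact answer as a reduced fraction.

P(X = 1 | obs) = 36/299

Enumerate traces; 7 have nonzero weight after conditioning:
  (X=1, Z=0, Y=2) weight 1/56
  (X=2, Z=0, Y=1) weight 3/56
  (X=2, Z=1, Y=2) weight 1/42
  (X=2, Z=2, Y=2) weight 1/42
  (X=3, Z=0, Y=0) weight 3/224
  (X=3, Z=1, Y=1) weight 1/126
  (X=3, Z=2, Y=1) weight 1/126
Group by X:
  weight(X=1) = 1/56
  weight(X=2) = 17/168
  weight(X=3) = 59/2016
Total weight = 1/56 + 17/168 + 59/2016 = 299/2016
P(X=1 | obs) = 1/56 / 299/2016 = 36/299
P(X=2 | obs) = 17/168 / 299/2016 = 204/299
P(X=3 | obs) = 59/2016 / 299/2016 = 59/299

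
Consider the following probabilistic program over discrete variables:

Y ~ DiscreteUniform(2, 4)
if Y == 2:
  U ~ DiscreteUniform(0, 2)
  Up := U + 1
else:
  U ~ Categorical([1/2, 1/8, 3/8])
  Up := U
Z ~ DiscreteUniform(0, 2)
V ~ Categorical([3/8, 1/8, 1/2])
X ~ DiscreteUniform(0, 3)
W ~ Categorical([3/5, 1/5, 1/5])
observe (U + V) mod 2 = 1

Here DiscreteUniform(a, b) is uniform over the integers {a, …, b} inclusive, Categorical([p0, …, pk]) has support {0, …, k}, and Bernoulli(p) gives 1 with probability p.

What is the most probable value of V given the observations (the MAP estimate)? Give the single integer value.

argmax_v P(V = v | obs) = 1

Enumerate traces; 432 have nonzero weight after conditioning:
  (Y=2, U=0, Z=0, V=1, X=0, W=0) weight 1/1440
  (Y=2, U=0, Z=0, V=1, X=0, W=1) weight 1/4320
  (Y=2, U=0, Z=0, V=1, X=0, W=2) weight 1/4320
  (Y=2, U=0, Z=0, V=1, X=1, W=0) weight 1/1440
  (Y=2, U=0, Z=0, V=1, X=1, W=1) weight 1/4320
  (Y=2, U=0, Z=0, V=1, X=1, W=2) weight 1/4320
  (Y=2, U=0, Z=0, V=1, X=2, W=0) weight 1/1440
  (Y=2, U=0, Z=0, V=1, X=2, W=1) weight 1/4320
  (Y=2, U=1, Z=0, V=0, X=0, W=0) weight 1/480
  (Y=2, U=1, Z=0, V=2, X=0, W=0) weight 1/360
  … 422 more
Group by V:
  weight(V=0) = 7/96
  weight(V=1) = 29/288
  weight(V=2) = 7/72
Total weight = 7/96 + 29/288 + 7/72 = 13/48
P(V=0 | obs) = 7/96 / 13/48 = 7/26
P(V=1 | obs) = 29/288 / 13/48 = 29/78
P(V=2 | obs) = 7/72 / 13/48 = 14/39
argmax = 1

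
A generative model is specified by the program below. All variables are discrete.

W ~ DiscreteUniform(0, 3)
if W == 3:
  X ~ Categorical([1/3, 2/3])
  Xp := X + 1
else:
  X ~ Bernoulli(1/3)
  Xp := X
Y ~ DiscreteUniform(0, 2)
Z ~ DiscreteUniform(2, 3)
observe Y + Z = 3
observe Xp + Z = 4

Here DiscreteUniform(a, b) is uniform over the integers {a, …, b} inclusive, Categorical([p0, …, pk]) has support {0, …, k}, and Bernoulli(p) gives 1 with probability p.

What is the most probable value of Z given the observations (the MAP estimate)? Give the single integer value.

Enumerate traces; 5 have nonzero weight after conditioning:
  (W=0, X=1, Y=0, Z=3) weight 1/72
  (W=1, X=1, Y=0, Z=3) weight 1/72
  (W=2, X=1, Y=0, Z=3) weight 1/72
  (W=3, X=0, Y=0, Z=3) weight 1/72
  (W=3, X=1, Y=1, Z=2) weight 1/36
Group by Z:
  weight(Z=2) = 1/36
  weight(Z=3) = 1/18
Total weight = 1/36 + 1/18 = 1/12
P(Z=2 | obs) = 1/36 / 1/12 = 1/3
P(Z=3 | obs) = 1/18 / 1/12 = 2/3
argmax = 3

argmax_v P(Z = v | obs) = 3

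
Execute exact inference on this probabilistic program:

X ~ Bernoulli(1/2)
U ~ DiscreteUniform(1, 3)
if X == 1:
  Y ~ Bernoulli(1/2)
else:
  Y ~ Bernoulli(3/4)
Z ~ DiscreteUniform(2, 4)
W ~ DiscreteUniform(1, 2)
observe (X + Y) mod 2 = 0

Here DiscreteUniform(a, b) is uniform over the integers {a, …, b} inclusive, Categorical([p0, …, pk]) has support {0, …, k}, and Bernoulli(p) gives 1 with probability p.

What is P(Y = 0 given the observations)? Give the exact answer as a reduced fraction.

Enumerate traces; 36 have nonzero weight after conditioning:
  (X=0, U=1, Y=0, Z=2, W=1) weight 1/144
  (X=0, U=1, Y=0, Z=2, W=2) weight 1/144
  (X=0, U=1, Y=0, Z=3, W=1) weight 1/144
  (X=0, U=1, Y=0, Z=3, W=2) weight 1/144
  (X=0, U=1, Y=0, Z=4, W=1) weight 1/144
  (X=0, U=1, Y=0, Z=4, W=2) weight 1/144
  (X=0, U=2, Y=0, Z=2, W=1) weight 1/144
  (X=0, U=2, Y=0, Z=2, W=2) weight 1/144
  (X=1, U=1, Y=1, Z=2, W=1) weight 1/72
  … 27 more
Group by Y:
  weight(Y=0) = 1/8
  weight(Y=1) = 1/4
Total weight = 1/8 + 1/4 = 3/8
P(Y=0 | obs) = 1/8 / 3/8 = 1/3
P(Y=1 | obs) = 1/4 / 3/8 = 2/3

P(Y = 0 | obs) = 1/3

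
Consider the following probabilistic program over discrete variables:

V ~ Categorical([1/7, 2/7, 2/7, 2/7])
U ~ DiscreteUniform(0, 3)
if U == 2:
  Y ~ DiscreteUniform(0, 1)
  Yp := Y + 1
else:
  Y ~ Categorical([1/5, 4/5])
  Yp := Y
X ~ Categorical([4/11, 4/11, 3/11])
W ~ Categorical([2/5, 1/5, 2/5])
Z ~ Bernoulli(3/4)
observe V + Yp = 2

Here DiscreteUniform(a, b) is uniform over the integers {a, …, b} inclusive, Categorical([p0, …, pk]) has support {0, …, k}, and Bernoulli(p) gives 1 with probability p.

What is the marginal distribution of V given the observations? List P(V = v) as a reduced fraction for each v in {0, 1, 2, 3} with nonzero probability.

P(V=0) = 1/15, P(V=1) = 58/75, P(V=2) = 4/25

Enumerate traces; 144 have nonzero weight after conditioning:
  (V=0, U=2, Y=1, X=0, W=0, Z=0) weight 1/1540
  (V=0, U=2, Y=1, X=0, W=0, Z=1) weight 3/1540
  (V=0, U=2, Y=1, X=0, W=1, Z=0) weight 1/3080
  (V=0, U=2, Y=1, X=0, W=1, Z=1) weight 3/3080
  (V=0, U=2, Y=1, X=0, W=2, Z=0) weight 1/1540
  (V=0, U=2, Y=1, X=0, W=2, Z=1) weight 3/1540
  (V=0, U=2, Y=1, X=1, W=0, Z=0) weight 1/1540
  (V=0, U=2, Y=1, X=1, W=0, Z=1) weight 3/1540
  (V=1, U=0, Y=1, X=0, W=0, Z=0) weight 4/1925
  (V=2, U=0, Y=0, X=0, W=0, Z=0) weight 1/1925
  … 134 more
Group by V:
  weight(V=0) = 1/56
  weight(V=1) = 29/140
  weight(V=2) = 3/70
Total weight = 1/56 + 29/140 + 3/70 = 15/56
P(V=0 | obs) = 1/56 / 15/56 = 1/15
P(V=1 | obs) = 29/140 / 15/56 = 58/75
P(V=2 | obs) = 3/70 / 15/56 = 4/25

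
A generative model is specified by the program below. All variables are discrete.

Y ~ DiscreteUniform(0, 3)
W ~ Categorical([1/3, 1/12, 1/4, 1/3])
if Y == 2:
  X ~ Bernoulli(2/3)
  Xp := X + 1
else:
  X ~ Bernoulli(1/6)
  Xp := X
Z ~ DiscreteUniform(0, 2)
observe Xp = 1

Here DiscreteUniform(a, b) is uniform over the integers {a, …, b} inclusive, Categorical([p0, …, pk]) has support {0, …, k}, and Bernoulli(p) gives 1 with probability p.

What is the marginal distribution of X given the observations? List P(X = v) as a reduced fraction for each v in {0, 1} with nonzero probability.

Enumerate traces; 48 have nonzero weight after conditioning:
  (Y=0, W=0, X=1, Z=0) weight 1/216
  (Y=0, W=0, X=1, Z=1) weight 1/216
  (Y=0, W=0, X=1, Z=2) weight 1/216
  (Y=0, W=1, X=1, Z=0) weight 1/864
  (Y=0, W=1, X=1, Z=1) weight 1/864
  (Y=0, W=1, X=1, Z=2) weight 1/864
  (Y=0, W=2, X=1, Z=0) weight 1/288
  (Y=0, W=2, X=1, Z=1) weight 1/288
  (Y=2, W=0, X=0, Z=0) weight 1/108
  … 39 more
Group by X:
  weight(X=0) = 1/12
  weight(X=1) = 1/8
Total weight = 1/12 + 1/8 = 5/24
P(X=0 | obs) = 1/12 / 5/24 = 2/5
P(X=1 | obs) = 1/8 / 5/24 = 3/5

P(X=0) = 2/5, P(X=1) = 3/5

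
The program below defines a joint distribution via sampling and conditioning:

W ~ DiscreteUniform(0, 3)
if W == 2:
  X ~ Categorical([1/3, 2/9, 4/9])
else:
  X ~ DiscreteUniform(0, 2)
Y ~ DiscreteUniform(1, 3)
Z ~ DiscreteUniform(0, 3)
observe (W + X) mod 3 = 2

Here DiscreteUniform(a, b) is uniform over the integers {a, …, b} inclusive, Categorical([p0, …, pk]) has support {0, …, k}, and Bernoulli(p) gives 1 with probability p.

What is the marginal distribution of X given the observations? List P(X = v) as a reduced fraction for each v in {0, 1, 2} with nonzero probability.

P(X=0) = 1/4, P(X=1) = 1/4, P(X=2) = 1/2

Enumerate traces; 48 have nonzero weight after conditioning:
  (W=0, X=2, Y=1, Z=0) weight 1/144
  (W=0, X=2, Y=1, Z=1) weight 1/144
  (W=0, X=2, Y=1, Z=2) weight 1/144
  (W=0, X=2, Y=1, Z=3) weight 1/144
  (W=0, X=2, Y=2, Z=0) weight 1/144
  (W=0, X=2, Y=2, Z=1) weight 1/144
  (W=0, X=2, Y=2, Z=2) weight 1/144
  (W=0, X=2, Y=2, Z=3) weight 1/144
  (W=1, X=1, Y=1, Z=0) weight 1/144
  (W=2, X=0, Y=1, Z=0) weight 1/144
  … 38 more
Group by X:
  weight(X=0) = 1/12
  weight(X=1) = 1/12
  weight(X=2) = 1/6
Total weight = 1/12 + 1/12 + 1/6 = 1/3
P(X=0 | obs) = 1/12 / 1/3 = 1/4
P(X=1 | obs) = 1/12 / 1/3 = 1/4
P(X=2 | obs) = 1/6 / 1/3 = 1/2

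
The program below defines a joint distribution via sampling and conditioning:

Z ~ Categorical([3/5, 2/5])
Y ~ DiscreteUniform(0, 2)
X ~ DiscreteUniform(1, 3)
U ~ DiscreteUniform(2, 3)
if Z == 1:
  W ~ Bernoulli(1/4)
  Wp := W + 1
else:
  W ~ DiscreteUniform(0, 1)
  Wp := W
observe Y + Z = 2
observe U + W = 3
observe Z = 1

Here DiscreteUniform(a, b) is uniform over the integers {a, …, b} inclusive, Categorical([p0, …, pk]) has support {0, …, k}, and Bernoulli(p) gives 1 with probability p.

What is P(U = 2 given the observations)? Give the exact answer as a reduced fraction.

P(U = 2 | obs) = 1/4

Enumerate traces; 6 have nonzero weight after conditioning:
  (Z=1, Y=1, X=1, U=2, W=1) weight 1/180
  (Z=1, Y=1, X=1, U=3, W=0) weight 1/60
  (Z=1, Y=1, X=2, U=2, W=1) weight 1/180
  (Z=1, Y=1, X=2, U=3, W=0) weight 1/60
  (Z=1, Y=1, X=3, U=2, W=1) weight 1/180
  (Z=1, Y=1, X=3, U=3, W=0) weight 1/60
Group by U:
  weight(U=2) = 1/60
  weight(U=3) = 1/20
Total weight = 1/60 + 1/20 = 1/15
P(U=2 | obs) = 1/60 / 1/15 = 1/4
P(U=3 | obs) = 1/20 / 1/15 = 3/4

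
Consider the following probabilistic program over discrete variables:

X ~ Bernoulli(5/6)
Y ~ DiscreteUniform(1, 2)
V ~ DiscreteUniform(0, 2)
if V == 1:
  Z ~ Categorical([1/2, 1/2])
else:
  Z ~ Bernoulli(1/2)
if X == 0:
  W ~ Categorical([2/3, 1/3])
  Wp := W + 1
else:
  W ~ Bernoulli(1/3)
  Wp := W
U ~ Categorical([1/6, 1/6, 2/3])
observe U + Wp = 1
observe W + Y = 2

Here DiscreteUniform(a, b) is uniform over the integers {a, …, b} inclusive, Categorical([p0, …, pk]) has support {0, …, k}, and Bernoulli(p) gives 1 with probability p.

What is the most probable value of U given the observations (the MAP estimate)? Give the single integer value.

argmax_v P(U = v | obs) = 1

Enumerate traces; 18 have nonzero weight after conditioning:
  (X=0, Y=2, V=0, Z=0, W=0, U=0) weight 1/648
  (X=0, Y=2, V=0, Z=1, W=0, U=0) weight 1/648
  (X=0, Y=2, V=1, Z=0, W=0, U=0) weight 1/648
  (X=0, Y=2, V=1, Z=1, W=0, U=0) weight 1/648
  (X=0, Y=2, V=2, Z=0, W=0, U=0) weight 1/648
  (X=0, Y=2, V=2, Z=1, W=0, U=0) weight 1/648
  (X=1, Y=1, V=0, Z=0, W=1, U=0) weight 5/1296
  (X=1, Y=1, V=0, Z=1, W=1, U=0) weight 5/1296
  (X=1, Y=2, V=0, Z=0, W=0, U=1) weight 5/648
  … 9 more
Group by U:
  weight(U=0) = 7/216
  weight(U=1) = 5/108
Total weight = 7/216 + 5/108 = 17/216
P(U=0 | obs) = 7/216 / 17/216 = 7/17
P(U=1 | obs) = 5/108 / 17/216 = 10/17
argmax = 1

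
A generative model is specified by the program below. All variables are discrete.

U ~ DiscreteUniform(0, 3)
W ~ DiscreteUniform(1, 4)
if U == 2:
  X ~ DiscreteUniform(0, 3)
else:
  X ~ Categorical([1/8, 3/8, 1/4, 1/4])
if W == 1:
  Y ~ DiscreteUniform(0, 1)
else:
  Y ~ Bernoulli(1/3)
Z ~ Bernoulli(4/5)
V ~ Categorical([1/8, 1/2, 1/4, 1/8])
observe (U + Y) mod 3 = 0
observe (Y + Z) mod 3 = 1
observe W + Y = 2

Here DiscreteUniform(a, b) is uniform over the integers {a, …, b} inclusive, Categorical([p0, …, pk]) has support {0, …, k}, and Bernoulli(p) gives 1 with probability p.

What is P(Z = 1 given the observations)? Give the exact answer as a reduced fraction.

Enumerate traces; 48 have nonzero weight after conditioning:
  (U=0, W=2, X=0, Y=0, Z=1, V=0) weight 1/1920
  (U=0, W=2, X=0, Y=0, Z=1, V=1) weight 1/480
  (U=0, W=2, X=0, Y=0, Z=1, V=2) weight 1/960
  (U=0, W=2, X=0, Y=0, Z=1, V=3) weight 1/1920
  (U=0, W=2, X=1, Y=0, Z=1, V=0) weight 1/640
  (U=0, W=2, X=1, Y=0, Z=1, V=1) weight 1/160
  (U=0, W=2, X=1, Y=0, Z=1, V=2) weight 1/320
  (U=0, W=2, X=1, Y=0, Z=1, V=3) weight 1/640
  (U=2, W=1, X=0, Y=1, Z=0, V=0) weight 1/5120
  … 39 more
Group by Z:
  weight(Z=0) = 1/160
  weight(Z=1) = 1/15
Total weight = 1/160 + 1/15 = 7/96
P(Z=0 | obs) = 1/160 / 7/96 = 3/35
P(Z=1 | obs) = 1/15 / 7/96 = 32/35

P(Z = 1 | obs) = 32/35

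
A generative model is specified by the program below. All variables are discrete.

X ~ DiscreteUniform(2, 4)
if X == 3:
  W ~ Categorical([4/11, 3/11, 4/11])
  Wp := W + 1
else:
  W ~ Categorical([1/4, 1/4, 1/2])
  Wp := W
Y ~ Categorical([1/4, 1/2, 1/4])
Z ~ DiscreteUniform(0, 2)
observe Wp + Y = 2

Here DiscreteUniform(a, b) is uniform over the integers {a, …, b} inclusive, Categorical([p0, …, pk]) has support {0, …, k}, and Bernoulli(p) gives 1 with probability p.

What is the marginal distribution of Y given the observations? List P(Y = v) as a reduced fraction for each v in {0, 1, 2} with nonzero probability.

P(Y=0) = 4/11, P(Y=1) = 38/77, P(Y=2) = 1/7

Enumerate traces; 24 have nonzero weight after conditioning:
  (X=2, W=0, Y=2, Z=0) weight 1/144
  (X=2, W=0, Y=2, Z=1) weight 1/144
  (X=2, W=0, Y=2, Z=2) weight 1/144
  (X=2, W=1, Y=1, Z=0) weight 1/72
  (X=2, W=1, Y=1, Z=1) weight 1/72
  (X=2, W=1, Y=1, Z=2) weight 1/72
  (X=2, W=2, Y=0, Z=0) weight 1/72
  (X=2, W=2, Y=0, Z=1) weight 1/72
  … 16 more
Group by Y:
  weight(Y=0) = 7/66
  weight(Y=1) = 19/132
  weight(Y=2) = 1/24
Total weight = 7/66 + 19/132 + 1/24 = 7/24
P(Y=0 | obs) = 7/66 / 7/24 = 4/11
P(Y=1 | obs) = 19/132 / 7/24 = 38/77
P(Y=2 | obs) = 1/24 / 7/24 = 1/7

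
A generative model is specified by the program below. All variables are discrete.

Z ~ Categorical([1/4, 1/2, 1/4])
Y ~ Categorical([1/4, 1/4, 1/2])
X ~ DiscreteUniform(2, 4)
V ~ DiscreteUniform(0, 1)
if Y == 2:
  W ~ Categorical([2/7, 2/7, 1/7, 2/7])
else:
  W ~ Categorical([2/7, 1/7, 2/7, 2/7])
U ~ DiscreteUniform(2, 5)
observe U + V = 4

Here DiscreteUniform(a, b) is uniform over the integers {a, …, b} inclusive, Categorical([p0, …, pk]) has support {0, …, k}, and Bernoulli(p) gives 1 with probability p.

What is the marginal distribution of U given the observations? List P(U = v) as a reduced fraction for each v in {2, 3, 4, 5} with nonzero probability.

P(U=3) = 1/2, P(U=4) = 1/2

Enumerate traces; 216 have nonzero weight after conditioning:
  (Z=0, Y=0, X=2, V=0, W=0, U=4) weight 1/1344
  (Z=0, Y=0, X=2, V=0, W=1, U=4) weight 1/2688
  (Z=0, Y=0, X=2, V=0, W=2, U=4) weight 1/1344
  (Z=0, Y=0, X=2, V=0, W=3, U=4) weight 1/1344
  (Z=0, Y=0, X=2, V=1, W=0, U=3) weight 1/1344
  (Z=0, Y=0, X=2, V=1, W=1, U=3) weight 1/2688
  (Z=0, Y=0, X=2, V=1, W=2, U=3) weight 1/1344
  (Z=0, Y=0, X=2, V=1, W=3, U=3) weight 1/1344
  … 208 more
Group by U:
  weight(U=3) = 1/8
  weight(U=4) = 1/8
Total weight = 1/8 + 1/8 = 1/4
P(U=3 | obs) = 1/8 / 1/4 = 1/2
P(U=4 | obs) = 1/8 / 1/4 = 1/2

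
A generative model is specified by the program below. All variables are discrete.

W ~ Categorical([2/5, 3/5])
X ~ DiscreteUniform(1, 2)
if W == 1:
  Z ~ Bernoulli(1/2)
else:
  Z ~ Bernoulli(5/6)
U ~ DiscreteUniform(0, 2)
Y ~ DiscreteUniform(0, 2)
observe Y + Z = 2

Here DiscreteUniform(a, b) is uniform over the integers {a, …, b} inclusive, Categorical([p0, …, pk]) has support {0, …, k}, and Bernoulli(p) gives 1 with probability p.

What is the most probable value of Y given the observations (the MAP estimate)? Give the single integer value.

Enumerate traces; 24 have nonzero weight after conditioning:
  (W=0, X=1, Z=0, U=0, Y=2) weight 1/270
  (W=0, X=1, Z=0, U=1, Y=2) weight 1/270
  (W=0, X=1, Z=0, U=2, Y=2) weight 1/270
  (W=0, X=1, Z=1, U=0, Y=1) weight 1/54
  (W=0, X=1, Z=1, U=1, Y=1) weight 1/54
  (W=0, X=1, Z=1, U=2, Y=1) weight 1/54
  (W=0, X=2, Z=0, U=0, Y=2) weight 1/270
  (W=0, X=2, Z=0, U=1, Y=2) weight 1/270
  … 16 more
Group by Y:
  weight(Y=1) = 19/90
  weight(Y=2) = 11/90
Total weight = 19/90 + 11/90 = 1/3
P(Y=1 | obs) = 19/90 / 1/3 = 19/30
P(Y=2 | obs) = 11/90 / 1/3 = 11/30
argmax = 1

argmax_v P(Y = v | obs) = 1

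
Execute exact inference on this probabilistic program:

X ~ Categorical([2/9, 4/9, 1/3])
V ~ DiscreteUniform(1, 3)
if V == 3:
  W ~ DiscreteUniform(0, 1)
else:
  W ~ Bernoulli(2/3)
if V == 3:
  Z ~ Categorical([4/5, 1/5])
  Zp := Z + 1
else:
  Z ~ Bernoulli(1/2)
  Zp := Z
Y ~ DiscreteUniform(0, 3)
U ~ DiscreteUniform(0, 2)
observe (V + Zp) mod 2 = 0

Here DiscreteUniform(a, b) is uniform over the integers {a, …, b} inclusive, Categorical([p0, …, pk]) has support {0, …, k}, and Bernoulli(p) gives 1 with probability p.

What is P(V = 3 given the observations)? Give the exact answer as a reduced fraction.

Enumerate traces; 216 have nonzero weight after conditioning:
  (X=0, V=1, W=0, Z=1, Y=0, U=0) weight 1/972
  (X=0, V=1, W=0, Z=1, Y=0, U=1) weight 1/972
  (X=0, V=1, W=0, Z=1, Y=0, U=2) weight 1/972
  (X=0, V=1, W=0, Z=1, Y=1, U=0) weight 1/972
  (X=0, V=1, W=0, Z=1, Y=1, U=1) weight 1/972
  (X=0, V=1, W=0, Z=1, Y=1, U=2) weight 1/972
  (X=0, V=1, W=0, Z=1, Y=2, U=0) weight 1/972
  (X=0, V=1, W=0, Z=1, Y=2, U=1) weight 1/972
  (X=0, V=2, W=0, Z=0, Y=0, U=0) weight 1/972
  (X=0, V=3, W=0, Z=0, Y=0, U=0) weight 1/405
  … 206 more
Group by V:
  weight(V=1) = 1/6
  weight(V=2) = 1/6
  weight(V=3) = 4/15
Total weight = 1/6 + 1/6 + 4/15 = 3/5
P(V=1 | obs) = 1/6 / 3/5 = 5/18
P(V=2 | obs) = 1/6 / 3/5 = 5/18
P(V=3 | obs) = 4/15 / 3/5 = 4/9

P(V = 3 | obs) = 4/9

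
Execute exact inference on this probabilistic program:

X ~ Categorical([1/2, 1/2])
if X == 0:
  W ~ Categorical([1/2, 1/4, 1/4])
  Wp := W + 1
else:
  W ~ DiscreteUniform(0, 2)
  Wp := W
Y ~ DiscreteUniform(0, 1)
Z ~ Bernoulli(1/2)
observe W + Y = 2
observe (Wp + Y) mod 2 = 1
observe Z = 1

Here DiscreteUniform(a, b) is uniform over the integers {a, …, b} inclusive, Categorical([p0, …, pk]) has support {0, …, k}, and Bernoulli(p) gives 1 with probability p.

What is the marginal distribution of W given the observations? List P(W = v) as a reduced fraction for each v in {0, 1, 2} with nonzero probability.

Enumerate traces; 2 have nonzero weight after conditioning:
  (X=0, W=1, Y=1, Z=1) weight 1/32
  (X=0, W=2, Y=0, Z=1) weight 1/32
Group by W:
  weight(W=1) = 1/32
  weight(W=2) = 1/32
Total weight = 1/32 + 1/32 = 1/16
P(W=1 | obs) = 1/32 / 1/16 = 1/2
P(W=2 | obs) = 1/32 / 1/16 = 1/2

P(W=1) = 1/2, P(W=2) = 1/2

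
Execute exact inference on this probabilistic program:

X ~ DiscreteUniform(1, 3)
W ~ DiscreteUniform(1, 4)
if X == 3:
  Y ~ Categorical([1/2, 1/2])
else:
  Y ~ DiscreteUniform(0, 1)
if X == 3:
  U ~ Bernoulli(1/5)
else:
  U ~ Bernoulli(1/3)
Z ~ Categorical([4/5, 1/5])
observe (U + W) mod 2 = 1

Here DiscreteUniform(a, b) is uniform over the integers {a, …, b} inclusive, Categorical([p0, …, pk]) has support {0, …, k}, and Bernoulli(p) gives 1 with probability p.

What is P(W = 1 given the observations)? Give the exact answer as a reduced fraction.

P(W = 1 | obs) = 16/45

Enumerate traces; 48 have nonzero weight after conditioning:
  (X=1, W=1, Y=0, U=0, Z=0) weight 1/45
  (X=1, W=1, Y=0, U=0, Z=1) weight 1/180
  (X=1, W=1, Y=1, U=0, Z=0) weight 1/45
  (X=1, W=1, Y=1, U=0, Z=1) weight 1/180
  (X=1, W=2, Y=0, U=1, Z=0) weight 1/90
  (X=1, W=2, Y=0, U=1, Z=1) weight 1/360
  (X=1, W=2, Y=1, U=1, Z=0) weight 1/90
  (X=1, W=2, Y=1, U=1, Z=1) weight 1/360
  (X=1, W=3, Y=0, U=0, Z=0) weight 1/45
  (X=1, W=4, Y=0, U=1, Z=0) weight 1/90
  … 38 more
Group by W:
  weight(W=1) = 8/45
  weight(W=2) = 13/180
  weight(W=3) = 8/45
  weight(W=4) = 13/180
Total weight = 8/45 + 13/180 + 8/45 + 13/180 = 1/2
P(W=1 | obs) = 8/45 / 1/2 = 16/45
P(W=2 | obs) = 13/180 / 1/2 = 13/90
P(W=3 | obs) = 8/45 / 1/2 = 16/45
P(W=4 | obs) = 13/180 / 1/2 = 13/90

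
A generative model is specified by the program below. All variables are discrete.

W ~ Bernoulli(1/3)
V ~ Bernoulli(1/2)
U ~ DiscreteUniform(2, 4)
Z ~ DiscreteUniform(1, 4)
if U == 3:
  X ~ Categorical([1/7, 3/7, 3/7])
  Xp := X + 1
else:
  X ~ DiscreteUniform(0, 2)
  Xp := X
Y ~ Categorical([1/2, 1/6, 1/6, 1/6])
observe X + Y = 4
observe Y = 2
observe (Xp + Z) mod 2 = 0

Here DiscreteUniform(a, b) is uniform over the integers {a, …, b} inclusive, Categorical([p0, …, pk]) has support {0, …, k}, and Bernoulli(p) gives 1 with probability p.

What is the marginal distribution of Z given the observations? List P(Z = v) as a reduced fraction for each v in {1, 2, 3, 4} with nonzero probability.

P(Z=1) = 9/46, P(Z=2) = 7/23, P(Z=3) = 9/46, P(Z=4) = 7/23

Enumerate traces; 24 have nonzero weight after conditioning:
  (W=0, V=0, U=2, Z=2, X=2, Y=2) weight 1/648
  (W=0, V=0, U=2, Z=4, X=2, Y=2) weight 1/648
  (W=0, V=0, U=3, Z=1, X=2, Y=2) weight 1/504
  (W=0, V=0, U=3, Z=3, X=2, Y=2) weight 1/504
  (W=0, V=0, U=4, Z=2, X=2, Y=2) weight 1/648
  (W=0, V=0, U=4, Z=4, X=2, Y=2) weight 1/648
  (W=0, V=1, U=2, Z=2, X=2, Y=2) weight 1/648
  (W=0, V=1, U=2, Z=4, X=2, Y=2) weight 1/648
  … 16 more
Group by Z:
  weight(Z=1) = 1/168
  weight(Z=2) = 1/108
  weight(Z=3) = 1/168
  weight(Z=4) = 1/108
Total weight = 1/168 + 1/108 + 1/168 + 1/108 = 23/756
P(Z=1 | obs) = 1/168 / 23/756 = 9/46
P(Z=2 | obs) = 1/108 / 23/756 = 7/23
P(Z=3 | obs) = 1/168 / 23/756 = 9/46
P(Z=4 | obs) = 1/108 / 23/756 = 7/23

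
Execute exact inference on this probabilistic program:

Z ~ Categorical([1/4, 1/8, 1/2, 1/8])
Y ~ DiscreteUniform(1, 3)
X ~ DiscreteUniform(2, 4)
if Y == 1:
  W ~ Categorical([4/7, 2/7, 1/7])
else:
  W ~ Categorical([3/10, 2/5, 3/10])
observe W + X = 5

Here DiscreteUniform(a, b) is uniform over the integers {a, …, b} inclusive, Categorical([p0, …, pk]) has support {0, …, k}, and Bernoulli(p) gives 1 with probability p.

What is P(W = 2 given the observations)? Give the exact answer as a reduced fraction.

P(W = 2 | obs) = 13/32

Enumerate traces; 24 have nonzero weight after conditioning:
  (Z=0, Y=1, X=3, W=2) weight 1/252
  (Z=0, Y=1, X=4, W=1) weight 1/126
  (Z=0, Y=2, X=3, W=2) weight 1/120
  (Z=0, Y=2, X=4, W=1) weight 1/90
  (Z=0, Y=3, X=3, W=2) weight 1/120
  (Z=0, Y=3, X=4, W=1) weight 1/90
  (Z=1, Y=1, X=3, W=2) weight 1/504
  (Z=1, Y=1, X=4, W=1) weight 1/252
  … 16 more
Group by W:
  weight(W=1) = 38/315
  weight(W=2) = 26/315
Total weight = 38/315 + 26/315 = 64/315
P(W=1 | obs) = 38/315 / 64/315 = 19/32
P(W=2 | obs) = 26/315 / 64/315 = 13/32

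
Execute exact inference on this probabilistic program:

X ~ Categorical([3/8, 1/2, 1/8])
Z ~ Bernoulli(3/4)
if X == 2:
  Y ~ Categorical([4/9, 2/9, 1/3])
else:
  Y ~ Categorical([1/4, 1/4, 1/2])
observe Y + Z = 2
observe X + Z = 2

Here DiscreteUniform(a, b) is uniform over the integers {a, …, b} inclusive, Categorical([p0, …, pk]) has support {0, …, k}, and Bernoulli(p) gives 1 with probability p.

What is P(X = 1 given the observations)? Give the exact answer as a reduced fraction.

P(X = 1 | obs) = 9/10

Enumerate traces; 2 have nonzero weight after conditioning:
  (X=1, Z=1, Y=1) weight 3/32
  (X=2, Z=0, Y=2) weight 1/96
Group by X:
  weight(X=1) = 3/32
  weight(X=2) = 1/96
Total weight = 3/32 + 1/96 = 5/48
P(X=1 | obs) = 3/32 / 5/48 = 9/10
P(X=2 | obs) = 1/96 / 5/48 = 1/10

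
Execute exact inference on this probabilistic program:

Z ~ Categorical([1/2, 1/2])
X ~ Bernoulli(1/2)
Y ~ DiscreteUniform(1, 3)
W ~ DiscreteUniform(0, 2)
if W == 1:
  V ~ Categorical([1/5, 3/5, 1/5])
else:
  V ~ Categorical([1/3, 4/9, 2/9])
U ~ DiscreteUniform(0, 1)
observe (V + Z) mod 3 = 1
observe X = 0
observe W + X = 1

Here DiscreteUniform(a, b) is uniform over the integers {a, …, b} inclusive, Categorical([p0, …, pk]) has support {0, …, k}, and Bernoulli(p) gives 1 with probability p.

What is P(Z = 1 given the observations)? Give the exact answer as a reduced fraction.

Enumerate traces; 12 have nonzero weight after conditioning:
  (Z=0, X=0, Y=1, W=1, V=1, U=0) weight 1/120
  (Z=0, X=0, Y=1, W=1, V=1, U=1) weight 1/120
  (Z=0, X=0, Y=2, W=1, V=1, U=0) weight 1/120
  (Z=0, X=0, Y=2, W=1, V=1, U=1) weight 1/120
  (Z=0, X=0, Y=3, W=1, V=1, U=0) weight 1/120
  (Z=0, X=0, Y=3, W=1, V=1, U=1) weight 1/120
  (Z=1, X=0, Y=1, W=1, V=0, U=0) weight 1/360
  (Z=1, X=0, Y=1, W=1, V=0, U=1) weight 1/360
  … 4 more
Group by Z:
  weight(Z=0) = 1/20
  weight(Z=1) = 1/60
Total weight = 1/20 + 1/60 = 1/15
P(Z=0 | obs) = 1/20 / 1/15 = 3/4
P(Z=1 | obs) = 1/60 / 1/15 = 1/4

P(Z = 1 | obs) = 1/4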